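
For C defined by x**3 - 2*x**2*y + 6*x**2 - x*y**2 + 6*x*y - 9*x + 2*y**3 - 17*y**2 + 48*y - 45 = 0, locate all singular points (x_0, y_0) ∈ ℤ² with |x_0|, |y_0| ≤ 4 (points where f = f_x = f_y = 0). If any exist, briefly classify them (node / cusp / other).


Singular points: {(0, 3)}; classification: cusp.

Compute partial derivatives:
  f_x = 3*x**2 - 4*x*y + 12*x - y**2 + 6*y - 9.
  f_y = -2*x**2 - 2*x*y + 6*x + 6*y**2 - 34*y + 48.
Scan x_0 ∈ {−4, ..., 4}. For each x_0, f_y(x_0, y) is a polynomial in y; find its integer roots y ∈ {−4, ..., 4}, then test f_x and f at those candidates.
  x = -4: f_y(-4, y) = 6*y**2 - 26*y - 8; no integer root y with |y| ≤ 4.
  x = -3: f_y(-3, y) = 6*y**2 - 28*y + 12; no integer root y with |y| ≤ 4.
  x = -2: f_y(-2, y) = 6*y**2 - 30*y + 28; no integer root y with |y| ≤ 4.
  x = -1: f_y(-1, y) = 6*y**2 - 32*y + 40; vanishes at y ∈ {2}. (-1, 2): f_x = -2 ≠ 0.
  x = 0: f_y(0, y) = 6*y**2 - 34*y + 48; vanishes at y ∈ {3}. (0, 3): f_x = 0, f = 0 — SINGULAR.
  x = 1: f_y(1, y) = 6*y**2 - 36*y + 52; no integer root y with |y| ≤ 4.
  x = 2: f_y(2, y) = 6*y**2 - 38*y + 52; vanishes at y ∈ {2}. (2, 2): f_x = 19 ≠ 0.
  x = 3: f_y(3, y) = 6*y**2 - 40*y + 48; no integer root y with |y| ≤ 4.
  x = 4: f_y(4, y) = 6*y**2 - 42*y + 40; no integer root y with |y| ≤ 4.
Only singular point on the grid: (0, 3).
Classify: substitute x = 0 + u, y = 3 + v and expand: f = u**3 - 2*u**2*v - u*v**2 + 2*v**3 + v**2.
No constant or linear terms (consistent with a singular point). Quadratic part: v**2. Cubic part: u**3 - 2*u**2*v - u*v**2 + 2*v**3.
The quadratic part v**2 is a perfect square, so there is a single (double) tangent line v = 0, i.e. y = 3. Restricting the cubic part to that line (v = 0) leaves u**3 ≠ 0, so f is not divisible by v and the branch is v² ≈ -u**3 to lowest order — this is a cusp.
Classification: cusp.


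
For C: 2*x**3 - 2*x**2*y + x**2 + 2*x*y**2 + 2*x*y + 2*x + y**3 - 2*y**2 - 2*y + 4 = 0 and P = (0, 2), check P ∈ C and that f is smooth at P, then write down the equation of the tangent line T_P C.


Tangent line at P: 14*x + 2*y - 4 = 0.

Step 1: f(0, 2) = 0, so P lies on C.
Step 2: partial derivatives
  f_x(x, y) = 6*x**2 - 4*x*y + 2*x + 2*y**2 + 2*y + 2, f_y(x, y) = -2*x**2 + 4*x*y + 2*x + 3*y**2 - 4*y - 2.
  f_x(P) = 14, f_y(P) = 2 (gradient nonzero, so P is smooth).
Step 3: tangent line at P: 14·(x − 0) + 2·(y − 2) = 0.
Expanding: 14*x + 2*y - 4 = 0.


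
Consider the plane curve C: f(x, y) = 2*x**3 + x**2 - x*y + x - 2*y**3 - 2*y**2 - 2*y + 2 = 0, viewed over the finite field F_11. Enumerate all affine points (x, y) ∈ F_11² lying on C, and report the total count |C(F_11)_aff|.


Affine F_11-points: {(0, 5), (0, 8), (5, 6), (6, 10), (7, 9), (8, 5), (10, 0)}; count = 7.

For each of the 121 pairs (x, y) ∈ F_11², evaluate f(x, y) mod 11. Record the zeros.
  x = 0: [0↦2, 1↦7, 2↦7, 3↦1, 4↦10, 5↦0, 6↦3, 7↦7, 8↦0, 9↦3, 10↦4]  zeros at y ∈ {5, 8}
  x = 1: [0↦6, 1↦10, 2↦9, 3↦2, 4↦10, 5↦10, 6↦1, 7↦4, 8↦7, 9↦9, 10↦9]  zeros at y ∈ ∅
  x = 2: [0↦2, 1↦5, 2↦3, 3↦6, 4↦2, 5↦1, 6↦2, 7↦4, 8↦6, 9↦7, 10↦6]  zeros at y ∈ ∅
  x = 3: [0↦2, 1↦4, 2↦1, 3↦3, 4↦9, 5↦7, 6↦7, 7↦8, 8↦9, 9↦9, 10↦7]  zeros at y ∈ ∅
  x = 4: [0↦7, 1↦8, 2↦4, 3↦5, 4↦10, 5↦7, 6↦6, 7↦6, 8↦6, 9↦5, 10↦2]  zeros at y ∈ ∅
  x = 5: [0↦7, 1↦7, 2↦2, 3↦2, 4↦6, 5↦2, 6↦0, 7↦10, 8↦9, 9↦7, 10↦3]  zeros at y ∈ {6}
  x = 6: [0↦3, 1↦2, 2↦7, 3↦6, 4↦9, 5↦4, 6↦1, 7↦10, 8↦8, 9↦5, 10↦0]  zeros at y ∈ {10}
  x = 7: [0↦7, 1↦5, 2↦9, 3↦7, 4↦9, 5↦3, 6↦10, 7↦7, 8↦4, 9↦0, 10↦5]  zeros at y ∈ {9}
  x = 8: [0↦9, 1↦6, 2↦9, 3↦6, 4↦7, 5↦0, 6↦6, 7↦2, 8↦9, 9↦4, 10↦8]  zeros at y ∈ {5}
  x = 9: [0↦10, 1↦6, 2↦8, 3↦4, 4↦4, 5↦7, 6↦1, 7↦7, 8↦2, 9↦7, 10↦10]  zeros at y ∈ ∅
  x = 10: [0↦0, 1↦6, 2↦7, 3↦2, 4↦1, 5↦3, 6↦7, 7↦1, 8↦6, 9↦10, 10↦1]  zeros at y ∈ {0}
Collecting zeros: affine points = {(0, 5), (0, 8), (5, 6), (6, 10), (7, 9), (8, 5), (10, 0)}.
Total count |C(F_11)_aff| = 7.


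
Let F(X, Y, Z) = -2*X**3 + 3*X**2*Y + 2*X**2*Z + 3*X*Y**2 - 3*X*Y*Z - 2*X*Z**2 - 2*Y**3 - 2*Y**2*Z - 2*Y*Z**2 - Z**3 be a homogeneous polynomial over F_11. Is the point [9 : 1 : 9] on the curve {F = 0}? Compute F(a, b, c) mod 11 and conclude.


F(9,1,9) ≡ 1 (mod 11); P is NOT on the curve.

Evaluate F(9, 1, 9) term-by-term (mod 11).
  -2*X**3 ↦ -2·729·1·1 = -1458
  3*X**2*Y ↦ 3·81·1·1 = 243
  2*X**2*Z ↦ 2·81·1·9 = 1458
  3*X*Y**2 ↦ 3·9·1·1 = 27
  -3*X*Y*Z ↦ -3·9·1·9 = -243
  -2*X*Z**2 ↦ -2·9·1·81 = -1458
  -2*Y**3 ↦ -2·1·1·1 = -2
  -2*Y**2*Z ↦ -2·1·1·9 = -18
  -2*Y*Z**2 ↦ -2·1·1·81 = -162
  -Z**3 ↦ -1·1·1·729 = -729
Sum: F(9, 1, 9) = (-1458) + (243) + (1458) + (27) + (-243) + (-1458) + (-2) + (-18) + (-162) + (-729) = -2342.
Reducing mod 11: -2342 ≡ 1 (mod 11).
Since F(a, b, c) ≡ 1 ≠ 0 (mod 11), P does NOT lie on the curve.


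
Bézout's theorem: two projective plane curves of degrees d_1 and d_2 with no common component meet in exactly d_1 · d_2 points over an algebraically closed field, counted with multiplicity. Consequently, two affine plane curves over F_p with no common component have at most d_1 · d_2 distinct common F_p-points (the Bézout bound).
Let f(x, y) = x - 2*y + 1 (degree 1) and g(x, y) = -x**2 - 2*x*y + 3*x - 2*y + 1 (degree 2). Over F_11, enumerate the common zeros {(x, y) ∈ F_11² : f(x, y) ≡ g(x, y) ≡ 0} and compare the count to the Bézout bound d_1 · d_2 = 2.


Common zeros: {(0, 6), (6, 9)}; count = 2; Bézout bound = 2.

deg(f) = 1, deg(g) = 2, so Bézout bound = 2.
Scan x ∈ F_11. For each x, list the y ∈ F_11 with f(x, y) ≡ 0 and those with g(x, y) ≡ 0 (mod 11); the common zeros in that column are the intersection.
  x = 0: f ≡ 0 at y ∈ {6}; g ≡ 0 at y ∈ {6}; common: {6}.
  x = 1: f ≡ 0 at y ∈ {1}; g ≡ 0 at y ∈ {9}; common: ∅.
  x = 2: f ≡ 0 at y ∈ {7}; g ≡ 0 at y ∈ {6}; common: ∅.
  x = 3: f ≡ 0 at y ∈ {2}; g ≡ 0 at y ∈ {7}; common: ∅.
  x = 4: f ≡ 0 at y ∈ {8}; g ≡ 0 at y ∈ {3}; common: ∅.
  x = 5: f ≡ 0 at y ∈ {3}; g ≡ 0 at y ∈ {2}; common: ∅.
  x = 6: f ≡ 0 at y ∈ {9}; g ≡ 0 at y ∈ {9}; common: {9}.
  x = 7: f ≡ 0 at y ∈ {4}; g ≡ 0 at y ∈ {10}; common: ∅.
  x = 8: f ≡ 0 at y ∈ {10}; g ≡ 0 at y ∈ {7}; common: ∅.
  x = 9: f ≡ 0 at y ∈ {5}; g ≡ 0 at y ∈ {10}; common: ∅.
  x = 10: f ≡ 0 at y ∈ {0}; g ≡ 0 at y ∈ ∅; common: ∅.
Collecting: common zeros = {(0, 6), (6, 9)}, so the count is 2.
Comparison with the Bézout bound: 2 ≤ 2 = deg(f)·deg(g), as expected for curves with no common component (the bound is attained).


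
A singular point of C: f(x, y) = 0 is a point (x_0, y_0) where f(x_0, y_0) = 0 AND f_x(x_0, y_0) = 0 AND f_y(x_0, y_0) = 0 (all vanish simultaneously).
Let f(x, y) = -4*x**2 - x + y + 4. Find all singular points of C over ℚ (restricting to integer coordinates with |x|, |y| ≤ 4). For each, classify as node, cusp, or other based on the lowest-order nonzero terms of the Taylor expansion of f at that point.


No singular points in the scanned grid; C is smooth there.

Compute partial derivatives:
  f_x = -8*x - 1.
  f_y = 1.
f_y = 1 is a nonzero constant, so f_y never vanishes: no point (x, y) can satisfy f = f_x = f_y = 0. In particular no (x, y) ∈ {−4, ..., 4}² is singular; the curve is smooth.


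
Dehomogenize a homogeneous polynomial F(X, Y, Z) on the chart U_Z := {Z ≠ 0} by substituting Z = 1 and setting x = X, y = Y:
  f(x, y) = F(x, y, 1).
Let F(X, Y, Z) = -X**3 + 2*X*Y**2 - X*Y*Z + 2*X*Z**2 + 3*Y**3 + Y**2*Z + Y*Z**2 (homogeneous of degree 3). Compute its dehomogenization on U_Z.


f(x, y) = -x**3 + 2*x*y**2 - x*y + 2*x + 3*y**3 + y**2 + y

On U_Z we set Z = 1. Each monomial c·X^i·Y^j·Z^k in F becomes c·x^i·y^j·1^k = c·x^i·y^j.
Substituting Z = 1: F(X, Y, 1) = -x**3 + 2*x*y**2 - x*y + 2*x + 3*y**3 + y**2 + y.
Note: deg(f) ≤ deg(F) = 3; strict inequality happens when F is divisible by Z (lost terms).


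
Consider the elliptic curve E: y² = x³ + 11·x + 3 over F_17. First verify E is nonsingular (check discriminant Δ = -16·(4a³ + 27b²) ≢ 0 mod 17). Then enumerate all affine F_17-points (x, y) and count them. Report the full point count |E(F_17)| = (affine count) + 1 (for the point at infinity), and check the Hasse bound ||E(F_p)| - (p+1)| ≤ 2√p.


Affine points = {(1, 7), (1, 10), (2, 4), (2, 13), (4, 3), (4, 14), (5, 8), (5, 9), (6, 8), (6, 9), (7, 7), (7, 10), (8, 5), (8, 12), (9, 7), (9, 10), (10, 5), (10, 12), (16, 5), (16, 12)}; affine count = 20; |E(F_17)| = 21.

Discriminant check: Δ ∝ 4a³ + 27b² = 4·11³ + 27·3² = 4·1331 + 27·9 ≡ 8 (mod 17). Nonzero ⇒ E is nonsingular.
For each x ∈ F_17, compute rhs = x³ + 11·x + 3 mod 17, then count y ∈ F_17 with y² ≡ rhs.
  x = 0: rhs = 3, matching y values: none (0 points).
  x = 1: rhs = 15, matching y values: 7, 10 (2 points).
  x = 2: rhs = 16, matching y values: 4, 13 (2 points).
  x = 3: rhs = 12, matching y values: none (0 points).
  x = 4: rhs = 9, matching y values: 3, 14 (2 points).
  x = 5: rhs = 13, matching y values: 8, 9 (2 points).
  x = 6: rhs = 13, matching y values: 8, 9 (2 points).
  x = 7: rhs = 15, matching y values: 7, 10 (2 points).
  x = 8: rhs = 8, matching y values: 5, 12 (2 points).
  x = 9: rhs = 15, matching y values: 7, 10 (2 points).
  x = 10: rhs = 8, matching y values: 5, 12 (2 points).
  x = 11: rhs = 10, matching y values: none (0 points).
  x = 12: rhs = 10, matching y values: none (0 points).
  x = 13: rhs = 14, matching y values: none (0 points).
  x = 14: rhs = 11, matching y values: none (0 points).
  x = 15: rhs = 7, matching y values: none (0 points).
  x = 16: rhs = 8, matching y values: 5, 12 (2 points).
Total affine count: 20.
Full point count |E(F_17)| = 20 + 1 = 21.
Hasse bound: |21 − (17+1)| = |3| = 3 ≤ 2√17 ≈ 8.2462 ✓.


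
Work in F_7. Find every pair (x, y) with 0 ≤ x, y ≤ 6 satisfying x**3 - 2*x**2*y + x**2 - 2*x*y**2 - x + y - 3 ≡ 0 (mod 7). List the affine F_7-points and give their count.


Affine F_7-points: {(0, 3), (2, 0), (3, 1), (3, 2), (4, 2)}; count = 5.

For each of the 49 pairs (x, y) ∈ F_7², evaluate f(x, y) mod 7. Record the zeros.
  x = 0: [0↦4, 1↦5, 2↦6, 3↦0, 4↦1, 5↦2, 6↦3]  zeros at y ∈ {3}
  x = 1: [0↦5, 1↦2, 2↦2, 3↦5, 4↦4, 5↦6, 6↦4]  zeros at y ∈ ∅
  x = 2: [0↦0, 1↦3, 2↦5, 3↦6, 4↦6, 5↦5, 6↦3]  zeros at y ∈ {0}
  x = 3: [0↦2, 1↦0, 2↦0, 3↦2, 4↦6, 5↦5, 6↦6]  zeros at y ∈ {1, 2}
  x = 4: [0↦3, 1↦6, 2↦0, 3↦6, 4↦3, 5↦5, 6↦5]  zeros at y ∈ {2}
  x = 5: [0↦2, 1↦6, 2↦4, 3↦3, 4↦3, 5↦4, 6↦6]  zeros at y ∈ ∅
  x = 6: [0↦5, 1↦6, 2↦4, 3↦6, 4↦5, 5↦1, 6↦1]  zeros at y ∈ ∅
Collecting zeros: affine points = {(0, 3), (2, 0), (3, 1), (3, 2), (4, 2)}.
Total count |C(F_7)_aff| = 5.


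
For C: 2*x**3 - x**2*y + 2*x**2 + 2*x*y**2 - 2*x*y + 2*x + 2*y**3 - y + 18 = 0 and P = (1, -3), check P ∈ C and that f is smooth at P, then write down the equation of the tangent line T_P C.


Tangent line at P: 42*x + 38*y + 72 = 0.

Step 1: f(1, -3) = 0, so P lies on C.
Step 2: partial derivatives
  f_x(x, y) = 6*x**2 - 2*x*y + 4*x + 2*y**2 - 2*y + 2, f_y(x, y) = -x**2 + 4*x*y - 2*x + 6*y**2 - 1.
  f_x(P) = 42, f_y(P) = 38 (gradient nonzero, so P is smooth).
Step 3: tangent line at P: 42·(x − 1) + 38·(y − -3) = 0.
Expanding: 42*x + 38*y + 72 = 0.


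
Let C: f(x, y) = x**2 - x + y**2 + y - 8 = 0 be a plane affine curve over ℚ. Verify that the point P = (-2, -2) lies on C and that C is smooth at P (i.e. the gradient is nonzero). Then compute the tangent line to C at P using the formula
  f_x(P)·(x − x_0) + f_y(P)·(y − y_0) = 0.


Tangent line at P: -5*x - 3*y - 16 = 0.

Step 1: f(-2, -2) = 0, so P lies on C.
Step 2: partial derivatives
  f_x(x, y) = 2*x - 1, f_y(x, y) = 2*y + 1.
  f_x(P) = -5, f_y(P) = -3 (gradient nonzero, so P is smooth).
Step 3: tangent line at P: -5·(x − -2) + -3·(y − -2) = 0.
Expanding: -5*x - 3*y - 16 = 0.


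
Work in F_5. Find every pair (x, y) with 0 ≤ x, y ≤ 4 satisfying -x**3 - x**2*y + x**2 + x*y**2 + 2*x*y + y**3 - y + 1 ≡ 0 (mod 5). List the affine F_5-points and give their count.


Affine F_5-points: {(0, 3), (3, 2), (3, 3), (4, 4)}; count = 4.

For each of the 25 pairs (x, y) ∈ F_5², evaluate f(x, y) mod 5. Record the zeros.
  x = 0: [0↦1, 1↦1, 2↦2, 3↦0, 4↦1]  zeros at y ∈ {3}
  x = 1: [0↦1, 1↦3, 2↦3, 3↦2, 4↦1]  zeros at y ∈ ∅
  x = 2: [0↦2, 1↦4, 2↦1, 3↦4, 4↦4]  zeros at y ∈ ∅
  x = 3: [0↦3, 1↦3, 2↦0, 3↦0, 4↦4]  zeros at y ∈ {2, 3}
  x = 4: [0↦3, 1↦4, 2↦4, 3↦4, 4↦0]  zeros at y ∈ {4}
Collecting zeros: affine points = {(0, 3), (3, 2), (3, 3), (4, 4)}.
Total count |C(F_5)_aff| = 4.


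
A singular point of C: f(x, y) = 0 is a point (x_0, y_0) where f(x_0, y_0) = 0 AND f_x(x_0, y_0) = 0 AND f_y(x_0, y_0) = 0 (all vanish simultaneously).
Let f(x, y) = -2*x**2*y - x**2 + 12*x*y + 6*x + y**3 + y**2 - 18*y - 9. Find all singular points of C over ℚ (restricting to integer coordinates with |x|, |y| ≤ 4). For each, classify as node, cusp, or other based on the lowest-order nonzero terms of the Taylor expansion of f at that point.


Singular points: {(3, 0)}; classification: node.

Compute partial derivatives:
  f_x = -4*x*y - 2*x + 12*y + 6.
  f_y = -2*x**2 + 12*x + 3*y**2 + 2*y - 18.
Scan x_0 ∈ {−4, ..., 4}. For each x_0, f_y(x_0, y) is a polynomial in y; find its integer roots y ∈ {−4, ..., 4}, then test f_x and f at those candidates.
  x = -4: f_y(-4, y) = 3*y**2 + 2*y - 98; no integer root y with |y| ≤ 4.
  x = -3: f_y(-3, y) = 3*y**2 + 2*y - 72; no integer root y with |y| ≤ 4.
  x = -2: f_y(-2, y) = 3*y**2 + 2*y - 50; no integer root y with |y| ≤ 4.
  x = -1: f_y(-1, y) = 3*y**2 + 2*y - 32; no integer root y with |y| ≤ 4.
  x = 0: f_y(0, y) = 3*y**2 + 2*y - 18; no integer root y with |y| ≤ 4.
  x = 1: f_y(1, y) = 3*y**2 + 2*y - 8; vanishes at y ∈ {-2}. (1, -2): f_x = -12 ≠ 0.
  x = 2: f_y(2, y) = 3*y**2 + 2*y - 2; no integer root y with |y| ≤ 4.
  x = 3: f_y(3, y) = 3*y**2 + 2*y; vanishes at y ∈ {0}. (3, 0): f_x = 0, f = 0 — SINGULAR.
  x = 4: f_y(4, y) = 3*y**2 + 2*y - 2; no integer root y with |y| ≤ 4.
Only singular point on the grid: (3, 0).
Classify: substitute x = 3 + u, y = 0 + v and expand: f = -2*u**2*v - u**2 + v**3 + v**2.
No constant or linear terms (consistent with a singular point). Quadratic part: -u**2 + v**2. Cubic part: -2*u**2*v + v**3.
The quadratic part v**2 - u**2 = (v − u)(v + u) splits into two distinct linear factors, so there are two distinct tangent lines y − 0 = ±(x − 3) — this is a node (ordinary double point).
Classification: node.


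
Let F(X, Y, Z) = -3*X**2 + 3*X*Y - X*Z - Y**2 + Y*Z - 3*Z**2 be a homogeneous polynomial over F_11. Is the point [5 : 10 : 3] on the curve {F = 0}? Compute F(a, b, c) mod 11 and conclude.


F(5,10,3) ≡ 7 (mod 11); P is NOT on the curve.

Evaluate F(5, 10, 3) term-by-term (mod 11).
  -3*X**2 ↦ -3·25·1·1 = -75
  3*X*Y ↦ 3·5·10·1 = 150
  -X*Z ↦ -1·5·1·3 = -15
  -Y**2 ↦ -1·1·100·1 = -100
  Y*Z ↦ 1·1·10·3 = 30
  -3*Z**2 ↦ -3·1·1·9 = -27
Sum: F(5, 10, 3) = (-75) + (150) + (-15) + (-100) + (30) + (-27) = -37.
Reducing mod 11: -37 ≡ 7 (mod 11).
Since F(a, b, c) ≡ 7 ≠ 0 (mod 11), P does NOT lie on the curve.


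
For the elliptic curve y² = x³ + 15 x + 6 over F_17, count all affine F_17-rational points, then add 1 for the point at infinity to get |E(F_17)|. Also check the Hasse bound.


Affine points = {(5, 6), (5, 11), (8, 3), (8, 14), (10, 0), (13, 1), (13, 16), (14, 6), (14, 11), (15, 6), (15, 11)}; affine count = 11; |E(F_17)| = 12.

Discriminant check: Δ ∝ 4a³ + 27b² = 4·15³ + 27·6² = 4·3375 + 27·36 ≡ 5 (mod 17). Nonzero ⇒ E is nonsingular.
For each x ∈ F_17, compute rhs = x³ + 15·x + 6 mod 17, then count y ∈ F_17 with y² ≡ rhs.
  x = 0: rhs = 6, matching y values: none (0 points).
  x = 1: rhs = 5, matching y values: none (0 points).
  x = 2: rhs = 10, matching y values: none (0 points).
  x = 3: rhs = 10, matching y values: none (0 points).
  x = 4: rhs = 11, matching y values: none (0 points).
  x = 5: rhs = 2, matching y values: 6, 11 (2 points).
  x = 6: rhs = 6, matching y values: none (0 points).
  x = 7: rhs = 12, matching y values: none (0 points).
  x = 8: rhs = 9, matching y values: 3, 14 (2 points).
  x = 9: rhs = 3, matching y values: none (0 points).
  x = 10: rhs = 0, matching y values: 0 (1 points).
  x = 11: rhs = 6, matching y values: none (0 points).
  x = 12: rhs = 10, matching y values: none (0 points).
  x = 13: rhs = 1, matching y values: 1, 16 (2 points).
  x = 14: rhs = 2, matching y values: 6, 11 (2 points).
  x = 15: rhs = 2, matching y values: 6, 11 (2 points).
  x = 16: rhs = 7, matching y values: none (0 points).
Total affine count: 11.
Full point count |E(F_17)| = 11 + 1 = 12.
Hasse bound: |12 − (17+1)| = |-6| = 6 ≤ 2√17 ≈ 8.2462 ✓.


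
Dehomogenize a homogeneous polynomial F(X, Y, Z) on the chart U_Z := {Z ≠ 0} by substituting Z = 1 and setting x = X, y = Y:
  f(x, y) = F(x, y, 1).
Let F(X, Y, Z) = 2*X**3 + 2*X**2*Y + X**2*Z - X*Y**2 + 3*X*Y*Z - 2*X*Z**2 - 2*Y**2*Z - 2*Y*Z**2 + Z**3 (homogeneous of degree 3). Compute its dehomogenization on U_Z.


f(x, y) = 2*x**3 + 2*x**2*y + x**2 - x*y**2 + 3*x*y - 2*x - 2*y**2 - 2*y + 1

On U_Z we set Z = 1. Each monomial c·X^i·Y^j·Z^k in F becomes c·x^i·y^j·1^k = c·x^i·y^j.
Substituting Z = 1: F(X, Y, 1) = 2*x**3 + 2*x**2*y + x**2 - x*y**2 + 3*x*y - 2*x - 2*y**2 - 2*y + 1.
Note: deg(f) ≤ deg(F) = 3; strict inequality happens when F is divisible by Z (lost terms).


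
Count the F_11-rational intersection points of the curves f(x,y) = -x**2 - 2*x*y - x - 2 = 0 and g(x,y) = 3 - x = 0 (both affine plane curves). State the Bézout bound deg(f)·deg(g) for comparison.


Common zeros: {(3, 5)}; count = 1; Bézout bound = 2.

deg(f) = 2, deg(g) = 1, so Bézout bound = 2.
Scan x ∈ F_11. For each x, list the y ∈ F_11 with f(x, y) ≡ 0 and those with g(x, y) ≡ 0 (mod 11); the common zeros in that column are the intersection.
  x = 0: f ≡ 0 at y ∈ ∅; g ≡ 0 at y ∈ ∅; common: ∅.
  x = 1: f ≡ 0 at y ∈ {9}; g ≡ 0 at y ∈ ∅; common: ∅.
  x = 2: f ≡ 0 at y ∈ {9}; g ≡ 0 at y ∈ ∅; common: ∅.
  x = 3: f ≡ 0 at y ∈ {5}; g ≡ 0 at y ∈ {0, 1, 2, 3, 4, 5, 6, 7, 8, 9, 10}; common: {5}.
  x = 4: f ≡ 0 at y ∈ {0}; g ≡ 0 at y ∈ ∅; common: ∅.
  x = 5: f ≡ 0 at y ∈ {10}; g ≡ 0 at y ∈ ∅; common: ∅.
  x = 6: f ≡ 0 at y ∈ {0}; g ≡ 0 at y ∈ ∅; common: ∅.
  x = 7: f ≡ 0 at y ∈ {10}; g ≡ 0 at y ∈ ∅; common: ∅.
  x = 8: f ≡ 0 at y ∈ {5}; g ≡ 0 at y ∈ ∅; common: ∅.
  x = 9: f ≡ 0 at y ∈ {1}; g ≡ 0 at y ∈ ∅; common: ∅.
  x = 10: f ≡ 0 at y ∈ {1}; g ≡ 0 at y ∈ ∅; common: ∅.
Collecting: common zeros = {(3, 5)}, so the count is 1.
Comparison with the Bézout bound: 1 ≤ 2 = deg(f)·deg(g), as expected for curves with no common component (the affine F_11-count falls short of the bound because intersections may lie at infinity, over extension fields, or carry multiplicity).


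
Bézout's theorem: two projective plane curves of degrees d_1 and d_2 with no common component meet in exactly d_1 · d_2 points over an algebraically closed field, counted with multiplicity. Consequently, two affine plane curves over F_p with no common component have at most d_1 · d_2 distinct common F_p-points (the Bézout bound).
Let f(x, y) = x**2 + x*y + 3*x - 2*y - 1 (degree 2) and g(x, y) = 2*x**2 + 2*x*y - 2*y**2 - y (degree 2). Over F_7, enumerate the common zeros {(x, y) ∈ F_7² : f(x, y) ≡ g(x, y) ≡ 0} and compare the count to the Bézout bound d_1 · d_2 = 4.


Common zeros: {(0, 3), (4, 4)}; count = 2; Bézout bound = 4.

deg(f) = 2, deg(g) = 2, so Bézout bound = 4.
Scan x ∈ F_7. For each x, list the y ∈ F_7 with f(x, y) ≡ 0 and those with g(x, y) ≡ 0 (mod 7); the common zeros in that column are the intersection.
  x = 0: f ≡ 0 at y ∈ {3}; g ≡ 0 at y ∈ {0, 3}; common: {3}.
  x = 1: f ≡ 0 at y ∈ {3}; g ≡ 0 at y ∈ ∅; common: ∅.
  x = 2: f ≡ 0 at y ∈ ∅; g ≡ 0 at y ∈ ∅; common: ∅.
  x = 3: f ≡ 0 at y ∈ {4}; g ≡ 0 at y ∈ {1, 5}; common: ∅.
  x = 4: f ≡ 0 at y ∈ {4}; g ≡ 0 at y ∈ {3, 4}; common: {4}.
  x = 5: f ≡ 0 at y ∈ {1}; g ≡ 0 at y ∈ ∅; common: ∅.
  x = 6: f ≡ 0 at y ∈ {6}; g ≡ 0 at y ∈ {4, 5}; common: ∅.
Collecting: common zeros = {(0, 3), (4, 4)}, so the count is 2.
Comparison with the Bézout bound: 2 ≤ 4 = deg(f)·deg(g), as expected for curves with no common component (the affine F_7-count falls short of the bound because intersections may lie at infinity, over extension fields, or carry multiplicity).


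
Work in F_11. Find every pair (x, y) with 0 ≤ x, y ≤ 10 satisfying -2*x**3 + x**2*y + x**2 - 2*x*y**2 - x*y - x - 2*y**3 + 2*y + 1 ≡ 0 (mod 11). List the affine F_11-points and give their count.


Affine F_11-points: {(0, 2), (0, 7), (3, 5), (4, 5), (5, 4), (5, 9), (7, 2), (7, 5), (7, 8), (9, 1)}; count = 10.

For each of the 121 pairs (x, y) ∈ F_11², evaluate f(x, y) mod 11. Record the zeros.
  x = 0: [0↦1, 1↦1, 2↦0, 3↦8, 4↦2, 5↦3, 6↦10, 7↦0, 8↦5, 9↦2, 10↦1]  zeros at y ∈ {2, 7}
  x = 1: [0↦10, 1↦8, 2↦1, 3↦10, 4↦1, 5↦6, 6↦2, 7↦10, 8↦7, 9↦3, 10↦8]  zeros at y ∈ ∅
  x = 2: [0↦9, 1↦7, 2↦7, 3↦8, 4↦9, 5↦9, 6↦7, 7↦2, 8↦4, 9↦1, 10↦3]  zeros at y ∈ ∅
  x = 3: [0↦8, 1↦8, 2↦6, 3↦1, 4↦3, 5↦0, 6↦2, 7↦8, 8↦6, 9↦6, 10↦7]  zeros at y ∈ {5}
  x = 4: [0↦6, 1↦10, 2↦8, 3↦10, 4↦4, 5↦0, 6↦8, 7↦5, 8↦1, 9↦6, 10↦8]  zeros at y ∈ {5}
  x = 5: [0↦2, 1↦1, 2↦1, 3↦1, 4↦0, 5↦8, 6↦2, 7↦3, 8↦10, 9↦0, 10↦5]  zeros at y ∈ {4, 9}
  x = 6: [0↦6, 1↦2, 2↦6, 3↦6, 4↦1, 5↦1, 6↦5, 7↦1, 8↦10, 9↦9, 10↦8]  zeros at y ∈ ∅
  x = 7: [0↦6, 1↦1, 2↦0, 3↦2, 4↦6, 5↦0, 6↦5, 7↦9, 8↦0, 9↦10, 10↦5]  zeros at y ∈ {2, 5, 8}
  x = 8: [0↦1, 1↦8, 2↦4, 3↦10, 4↦3, 5↦4, 6↦1, 7↦4, 8↦1, 9↦2, 10↦6]  zeros at y ∈ ∅
  x = 9: [0↦1, 1↦0, 2↦6, 3↦7, 4↦2, 5↦1, 6↦3, 7↦7, 8↦1, 9↦6, 10↦10]  zeros at y ∈ {1}
  x = 10: [0↦5, 1↦9, 2↦5, 3↦3, 4↦2, 5↦1, 6↦10, 7↦6, 8↦10, 9↦10, 10↦5]  zeros at y ∈ ∅
Collecting zeros: affine points = {(0, 2), (0, 7), (3, 5), (4, 5), (5, 4), (5, 9), (7, 2), (7, 5), (7, 8), (9, 1)}.
Total count |C(F_11)_aff| = 10.


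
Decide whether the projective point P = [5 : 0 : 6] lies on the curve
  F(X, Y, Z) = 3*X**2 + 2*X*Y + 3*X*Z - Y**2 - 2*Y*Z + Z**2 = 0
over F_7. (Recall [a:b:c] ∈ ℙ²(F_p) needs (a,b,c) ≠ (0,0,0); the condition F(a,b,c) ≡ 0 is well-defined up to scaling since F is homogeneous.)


F(5,0,6) ≡ 5 (mod 7); P is NOT on the curve.

Evaluate F(5, 0, 6) term-by-term (mod 7).
  3*X**2 ↦ 3·25·1·1 = 75
  2*X*Y ↦ 2·5·0·1 = 0
  3*X*Z ↦ 3·5·1·6 = 90
  -Y**2 ↦ -1·1·0·1 = 0
  -2*Y*Z ↦ -2·1·0·6 = 0
  Z**2 ↦ 1·1·1·36 = 36
Sum: F(5, 0, 6) = (75) + (0) + (90) + (0) + (0) + (36) = 201.
Reducing mod 7: 201 ≡ 5 (mod 7).
Since F(a, b, c) ≡ 5 ≠ 0 (mod 7), P does NOT lie on the curve.


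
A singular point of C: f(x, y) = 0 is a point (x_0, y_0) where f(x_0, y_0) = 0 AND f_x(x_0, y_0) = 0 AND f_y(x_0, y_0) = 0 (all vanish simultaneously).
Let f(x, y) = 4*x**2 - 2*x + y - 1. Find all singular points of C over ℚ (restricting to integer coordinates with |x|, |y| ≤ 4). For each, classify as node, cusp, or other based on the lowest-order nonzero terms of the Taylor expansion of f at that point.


No singular points in the scanned grid; C is smooth there.

Compute partial derivatives:
  f_x = 8*x - 2.
  f_y = 1.
f_y = 1 is a nonzero constant, so f_y never vanishes: no point (x, y) can satisfy f = f_x = f_y = 0. In particular no (x, y) ∈ {−4, ..., 4}² is singular; the curve is smooth.


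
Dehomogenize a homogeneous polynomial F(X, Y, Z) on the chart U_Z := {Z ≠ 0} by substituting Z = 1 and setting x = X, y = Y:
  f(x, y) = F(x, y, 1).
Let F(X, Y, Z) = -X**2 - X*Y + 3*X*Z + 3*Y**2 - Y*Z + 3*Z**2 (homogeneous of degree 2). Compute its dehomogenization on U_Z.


f(x, y) = -x**2 - x*y + 3*x + 3*y**2 - y + 3

On U_Z we set Z = 1. Each monomial c·X^i·Y^j·Z^k in F becomes c·x^i·y^j·1^k = c·x^i·y^j.
Substituting Z = 1: F(X, Y, 1) = -x**2 - x*y + 3*x + 3*y**2 - y + 3.
Note: deg(f) ≤ deg(F) = 2; strict inequality happens when F is divisible by Z (lost terms).


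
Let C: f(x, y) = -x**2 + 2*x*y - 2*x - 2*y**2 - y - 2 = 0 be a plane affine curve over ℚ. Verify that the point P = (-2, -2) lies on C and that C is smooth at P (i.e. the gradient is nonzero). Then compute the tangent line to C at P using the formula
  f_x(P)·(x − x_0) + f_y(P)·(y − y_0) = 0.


Tangent line at P: -2*x + 3*y + 2 = 0.

Step 1: f(-2, -2) = 0, so P lies on C.
Step 2: partial derivatives
  f_x(x, y) = -2*x + 2*y - 2, f_y(x, y) = 2*x - 4*y - 1.
  f_x(P) = -2, f_y(P) = 3 (gradient nonzero, so P is smooth).
Step 3: tangent line at P: -2·(x − -2) + 3·(y − -2) = 0.
Expanding: -2*x + 3*y + 2 = 0.


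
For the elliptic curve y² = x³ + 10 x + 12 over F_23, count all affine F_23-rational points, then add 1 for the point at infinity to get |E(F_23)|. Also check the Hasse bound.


Affine points = {(0, 9), (0, 14), (1, 0), (3, 0), (4, 1), (4, 22), (5, 7), (5, 16), (6, 9), (6, 14), (8, 11), (8, 12), (9, 7), (9, 16), (10, 10), (10, 13), (11, 2), (11, 21), (13, 4), (13, 19), (15, 8), (15, 15), (16, 6), (16, 17), (17, 9), (17, 14), (19, 0), (20, 1), (20, 22), (22, 1), (22, 22)}; affine count = 31; |E(F_23)| = 32.

Discriminant check: Δ ∝ 4a³ + 27b² = 4·10³ + 27·12² = 4·1000 + 27·144 ≡ 22 (mod 23). Nonzero ⇒ E is nonsingular.
For each x ∈ F_23, compute rhs = x³ + 10·x + 12 mod 23, then count y ∈ F_23 with y² ≡ rhs.
  x = 0: rhs = 12, matching y values: 9, 14 (2 points).
  x = 1: rhs = 0, matching y values: 0 (1 points).
  x = 2: rhs = 17, matching y values: none (0 points).
  x = 3: rhs = 0, matching y values: 0 (1 points).
  x = 4: rhs = 1, matching y values: 1, 22 (2 points).
  x = 5: rhs = 3, matching y values: 7, 16 (2 points).
  x = 6: rhs = 12, matching y values: 9, 14 (2 points).
  x = 7: rhs = 11, matching y values: none (0 points).
  x = 8: rhs = 6, matching y values: 11, 12 (2 points).
  x = 9: rhs = 3, matching y values: 7, 16 (2 points).
  x = 10: rhs = 8, matching y values: 10, 13 (2 points).
  x = 11: rhs = 4, matching y values: 2, 21 (2 points).
  x = 12: rhs = 20, matching y values: none (0 points).
  x = 13: rhs = 16, matching y values: 4, 19 (2 points).
  x = 14: rhs = 21, matching y values: none (0 points).
  x = 15: rhs = 18, matching y values: 8, 15 (2 points).
  x = 16: rhs = 13, matching y values: 6, 17 (2 points).
  x = 17: rhs = 12, matching y values: 9, 14 (2 points).
  x = 18: rhs = 21, matching y values: none (0 points).
  x = 19: rhs = 0, matching y values: 0 (1 points).
  x = 20: rhs = 1, matching y values: 1, 22 (2 points).
  x = 21: rhs = 7, matching y values: none (0 points).
  x = 22: rhs = 1, matching y values: 1, 22 (2 points).
Total affine count: 31.
Full point count |E(F_23)| = 31 + 1 = 32.
Hasse bound: |32 − (23+1)| = |8| = 8 ≤ 2√23 ≈ 9.5917 ✓.


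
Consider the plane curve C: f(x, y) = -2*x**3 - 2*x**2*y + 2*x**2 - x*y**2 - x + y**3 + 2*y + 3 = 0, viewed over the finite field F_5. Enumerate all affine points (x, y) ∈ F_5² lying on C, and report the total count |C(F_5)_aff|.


Affine F_5-points: {(0, 2), (0, 4), (1, 3), (1, 4), (4, 1), (4, 2)}; count = 6.

For each of the 25 pairs (x, y) ∈ F_5², evaluate f(x, y) mod 5. Record the zeros.
  x = 0: [0↦3, 1↦1, 2↦0, 3↦1, 4↦0]  zeros at y ∈ {2, 4}
  x = 1: [0↦2, 1↦2, 2↦1, 3↦0, 4↦0]  zeros at y ∈ {3, 4}
  x = 2: [0↦3, 1↦1, 2↦1, 3↦4, 4↦1]  zeros at y ∈ ∅
  x = 3: [0↦4, 1↦1, 2↦3, 3↦1, 4↦1]  zeros at y ∈ ∅
  x = 4: [0↦3, 1↦0, 2↦0, 3↦4, 4↦3]  zeros at y ∈ {1, 2}
Collecting zeros: affine points = {(0, 2), (0, 4), (1, 3), (1, 4), (4, 1), (4, 2)}.
Total count |C(F_5)_aff| = 6.


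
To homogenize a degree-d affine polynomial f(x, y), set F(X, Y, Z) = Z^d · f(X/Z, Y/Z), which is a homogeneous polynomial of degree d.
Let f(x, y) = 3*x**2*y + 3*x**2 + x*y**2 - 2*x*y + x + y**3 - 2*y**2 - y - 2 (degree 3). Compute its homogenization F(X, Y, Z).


F(X, Y, Z) = 3*X**2*Y + 3*X**2*Z + X*Y**2 - 2*X*Y*Z + X*Z**2 + Y**3 - 2*Y**2*Z - Y*Z**2 - 2*Z**3

deg(f) = 3.
Substitute x = X/Z, y = Y/Z into f, then multiply by Z^3.
  monomial 3·x^2·y^1 ↦ 3·X^2·Y^1·Z^0.
  monomial 3·x^2·y^0 ↦ 3·X^2·Y^0·Z^1.
  monomial 1·x^1·y^2 ↦ 1·X^1·Y^2·Z^0.
  monomial -2·x^1·y^1 ↦ -2·X^1·Y^1·Z^1.
  monomial 1·x^1·y^0 ↦ 1·X^1·Y^0·Z^2.
  monomial 1·x^0·y^3 ↦ 1·X^0·Y^3·Z^0.
  monomial -2·x^0·y^2 ↦ -2·X^0·Y^2·Z^1.
  monomial -1·x^0·y^1 ↦ -1·X^0·Y^1·Z^2.
  monomial -2·x^0·y^0 ↦ -2·X^0·Y^0·Z^3.
Collecting: F(X, Y, Z) = 3*X**2*Y + 3*X**2*Z + X*Y**2 - 2*X*Y*Z + X*Z**2 + Y**3 - 2*Y**2*Z - Y*Z**2 - 2*Z**3.


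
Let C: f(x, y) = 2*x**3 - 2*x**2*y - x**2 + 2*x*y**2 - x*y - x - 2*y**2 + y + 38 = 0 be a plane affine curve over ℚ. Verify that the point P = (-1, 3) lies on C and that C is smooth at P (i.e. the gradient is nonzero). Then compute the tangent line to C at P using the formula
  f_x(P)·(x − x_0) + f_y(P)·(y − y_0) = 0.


Tangent line at P: 34*x - 24*y + 106 = 0.

Step 1: f(-1, 3) = 0, so P lies on C.
Step 2: partial derivatives
  f_x(x, y) = 6*x**2 - 4*x*y - 2*x + 2*y**2 - y - 1, f_y(x, y) = -2*x**2 + 4*x*y - x - 4*y + 1.
  f_x(P) = 34, f_y(P) = -24 (gradient nonzero, so P is smooth).
Step 3: tangent line at P: 34·(x − -1) + -24·(y − 3) = 0.
Expanding: 34*x - 24*y + 106 = 0.


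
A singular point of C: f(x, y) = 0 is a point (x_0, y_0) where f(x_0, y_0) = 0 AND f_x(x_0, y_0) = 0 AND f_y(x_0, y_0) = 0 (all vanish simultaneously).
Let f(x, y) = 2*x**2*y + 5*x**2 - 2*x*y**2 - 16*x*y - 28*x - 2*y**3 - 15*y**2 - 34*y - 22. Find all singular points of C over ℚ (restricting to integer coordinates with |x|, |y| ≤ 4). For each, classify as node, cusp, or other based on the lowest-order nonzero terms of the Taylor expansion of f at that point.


Singular points: {(1, -3)}; classification: node.

Compute partial derivatives:
  f_x = 4*x*y + 10*x - 2*y**2 - 16*y - 28.
  f_y = 2*x**2 - 4*x*y - 16*x - 6*y**2 - 30*y - 34.
Scan x_0 ∈ {−4, ..., 4}. For each x_0, f_y(x_0, y) is a polynomial in y; find its integer roots y ∈ {−4, ..., 4}, then test f_x and f at those candidates.
  x = -4: f_y(-4, y) = -6*y**2 - 14*y + 62; no integer root y with |y| ≤ 4.
  x = -3: f_y(-3, y) = -6*y**2 - 18*y + 32; no integer root y with |y| ≤ 4.
  x = -2: f_y(-2, y) = -6*y**2 - 22*y + 6; no integer root y with |y| ≤ 4.
  x = -1: f_y(-1, y) = -6*y**2 - 26*y - 16; no integer root y with |y| ≤ 4.
  x = 0: f_y(0, y) = -6*y**2 - 30*y - 34; no integer root y with |y| ≤ 4.
  x = 1: f_y(1, y) = -6*y**2 - 34*y - 48; vanishes at y ∈ {-3}. (1, -3): f_x = 0, f = 0 — SINGULAR.
  x = 2: f_y(2, y) = -6*y**2 - 38*y - 58; no integer root y with |y| ≤ 4.
  x = 3: f_y(3, y) = -6*y**2 - 42*y - 64; no integer root y with |y| ≤ 4.
  x = 4: f_y(4, y) = -6*y**2 - 46*y - 66; no integer root y with |y| ≤ 4.
Only singular point on the grid: (1, -3).
Classify: substitute x = 1 + u, y = -3 + v and expand: f = 2*u**2*v - u**2 - 2*u*v**2 - 2*v**3 + v**2.
No constant or linear terms (consistent with a singular point). Quadratic part: -u**2 + v**2. Cubic part: 2*u**2*v - 2*u*v**2 - 2*v**3.
The quadratic part v**2 - u**2 = (v − u)(v + u) splits into two distinct linear factors, so there are two distinct tangent lines y − -3 = ±(x − 1) — this is a node (ordinary double point).
Classification: node.


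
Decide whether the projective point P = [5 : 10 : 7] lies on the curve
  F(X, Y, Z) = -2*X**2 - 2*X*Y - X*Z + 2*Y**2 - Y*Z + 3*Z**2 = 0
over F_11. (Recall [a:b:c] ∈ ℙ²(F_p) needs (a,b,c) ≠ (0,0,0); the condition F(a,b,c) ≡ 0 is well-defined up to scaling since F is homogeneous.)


F(5,10,7) ≡ 4 (mod 11); P is NOT on the curve.

Evaluate F(5, 10, 7) term-by-term (mod 11).
  -2*X**2 ↦ -2·25·1·1 = -50
  -2*X*Y ↦ -2·5·10·1 = -100
  -X*Z ↦ -1·5·1·7 = -35
  2*Y**2 ↦ 2·1·100·1 = 200
  -Y*Z ↦ -1·1·10·7 = -70
  3*Z**2 ↦ 3·1·1·49 = 147
Sum: F(5, 10, 7) = (-50) + (-100) + (-35) + (200) + (-70) + (147) = 92.
Reducing mod 11: 92 ≡ 4 (mod 11).
Since F(a, b, c) ≡ 4 ≠ 0 (mod 11), P does NOT lie on the curve.


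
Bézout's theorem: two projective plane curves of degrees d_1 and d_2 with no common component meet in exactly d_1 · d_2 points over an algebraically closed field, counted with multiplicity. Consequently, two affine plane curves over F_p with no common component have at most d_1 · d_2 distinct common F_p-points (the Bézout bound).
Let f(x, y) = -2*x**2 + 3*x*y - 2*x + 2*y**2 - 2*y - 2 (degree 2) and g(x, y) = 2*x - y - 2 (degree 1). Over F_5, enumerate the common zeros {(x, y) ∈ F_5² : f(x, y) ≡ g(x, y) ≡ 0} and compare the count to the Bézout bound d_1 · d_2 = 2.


Common zeros: {(0, 3), (4, 1)}; count = 2; Bézout bound = 2.

deg(f) = 2, deg(g) = 1, so Bézout bound = 2.
Scan x ∈ F_5. For each x, list the y ∈ F_5 with f(x, y) ≡ 0 and those with g(x, y) ≡ 0 (mod 5); the common zeros in that column are the intersection.
  x = 0: f ≡ 0 at y ∈ {3}; g ≡ 0 at y ∈ {3}; common: {3}.
  x = 1: f ≡ 0 at y ∈ {3, 4}; g ≡ 0 at y ∈ {0}; common: ∅.
  x = 2: f ≡ 0 at y ∈ ∅; g ≡ 0 at y ∈ {2}; common: ∅.
  x = 3: f ≡ 0 at y ∈ ∅; g ≡ 0 at y ∈ {4}; common: ∅.
  x = 4: f ≡ 0 at y ∈ {1, 4}; g ≡ 0 at y ∈ {1}; common: {1}.
Collecting: common zeros = {(0, 3), (4, 1)}, so the count is 2.
Comparison with the Bézout bound: 2 ≤ 2 = deg(f)·deg(g), as expected for curves with no common component (the bound is attained).


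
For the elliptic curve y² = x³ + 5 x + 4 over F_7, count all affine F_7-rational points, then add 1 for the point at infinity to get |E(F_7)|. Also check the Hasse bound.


Affine points = {(0, 2), (0, 5), (2, 1), (2, 6), (3, 2), (3, 5), (4, 2), (4, 5), (5, 0)}; affine count = 9; |E(F_7)| = 10.

Discriminant check: Δ ∝ 4a³ + 27b² = 4·5³ + 27·4² = 4·125 + 27·16 ≡ 1 (mod 7). Nonzero ⇒ E is nonsingular.
For each x ∈ F_7, compute rhs = x³ + 5·x + 4 mod 7, then count y ∈ F_7 with y² ≡ rhs.
  x = 0: rhs = 4, matching y values: 2, 5 (2 points).
  x = 1: rhs = 3, matching y values: none (0 points).
  x = 2: rhs = 1, matching y values: 1, 6 (2 points).
  x = 3: rhs = 4, matching y values: 2, 5 (2 points).
  x = 4: rhs = 4, matching y values: 2, 5 (2 points).
  x = 5: rhs = 0, matching y values: 0 (1 points).
  x = 6: rhs = 5, matching y values: none (0 points).
Total affine count: 9.
Full point count |E(F_7)| = 9 + 1 = 10.
Hasse bound: |10 − (7+1)| = |2| = 2 ≤ 2√7 ≈ 5.2915 ✓.


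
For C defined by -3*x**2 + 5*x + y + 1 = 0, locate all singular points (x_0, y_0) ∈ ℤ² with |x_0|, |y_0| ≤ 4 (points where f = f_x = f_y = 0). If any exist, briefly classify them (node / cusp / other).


No singular points in the scanned grid; C is smooth there.

Compute partial derivatives:
  f_x = 5 - 6*x.
  f_y = 1.
f_y = 1 is a nonzero constant, so f_y never vanishes: no point (x, y) can satisfy f = f_x = f_y = 0. In particular no (x, y) ∈ {−4, ..., 4}² is singular; the curve is smooth.


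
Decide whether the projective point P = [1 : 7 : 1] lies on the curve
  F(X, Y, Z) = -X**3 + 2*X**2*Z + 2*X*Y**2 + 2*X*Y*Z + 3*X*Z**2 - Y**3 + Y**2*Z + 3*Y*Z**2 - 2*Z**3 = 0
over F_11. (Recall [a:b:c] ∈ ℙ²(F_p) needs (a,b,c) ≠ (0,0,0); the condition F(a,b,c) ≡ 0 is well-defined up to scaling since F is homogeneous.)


F(1,7,1) ≡ 6 (mod 11); P is NOT on the curve.

Evaluate F(1, 7, 1) term-by-term (mod 11).
  -X**3 ↦ -1·1·1·1 = -1
  2*X**2*Z ↦ 2·1·1·1 = 2
  2*X*Y**2 ↦ 2·1·49·1 = 98
  2*X*Y*Z ↦ 2·1·7·1 = 14
  3*X*Z**2 ↦ 3·1·1·1 = 3
  -Y**3 ↦ -1·1·343·1 = -343
  Y**2*Z ↦ 1·1·49·1 = 49
  3*Y*Z**2 ↦ 3·1·7·1 = 21
  -2*Z**3 ↦ -2·1·1·1 = -2
Sum: F(1, 7, 1) = (-1) + (2) + (98) + (14) + (3) + (-343) + (49) + (21) + (-2) = -159.
Reducing mod 11: -159 ≡ 6 (mod 11).
Since F(a, b, c) ≡ 6 ≠ 0 (mod 11), P does NOT lie on the curve.


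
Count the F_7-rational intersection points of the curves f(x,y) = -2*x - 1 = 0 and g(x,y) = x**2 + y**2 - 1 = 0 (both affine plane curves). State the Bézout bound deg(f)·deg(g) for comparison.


Common zeros: ∅; count = 0; Bézout bound = 2.

deg(f) = 1, deg(g) = 2, so Bézout bound = 2.
Scan x ∈ F_7. For each x, list the y ∈ F_7 with f(x, y) ≡ 0 and those with g(x, y) ≡ 0 (mod 7); the common zeros in that column are the intersection.
  x = 0: f ≡ 0 at y ∈ ∅; g ≡ 0 at y ∈ {1, 6}; common: ∅.
  x = 1: f ≡ 0 at y ∈ ∅; g ≡ 0 at y ∈ {0}; common: ∅.
  x = 2: f ≡ 0 at y ∈ ∅; g ≡ 0 at y ∈ {2, 5}; common: ∅.
  x = 3: f ≡ 0 at y ∈ {0, 1, 2, 3, 4, 5, 6}; g ≡ 0 at y ∈ ∅; common: ∅.
  x = 4: f ≡ 0 at y ∈ ∅; g ≡ 0 at y ∈ ∅; common: ∅.
  x = 5: f ≡ 0 at y ∈ ∅; g ≡ 0 at y ∈ {2, 5}; common: ∅.
  x = 6: f ≡ 0 at y ∈ ∅; g ≡ 0 at y ∈ {0}; common: ∅.
Collecting: common zeros = ∅, so the count is 0.
Comparison with the Bézout bound: 0 ≤ 2 = deg(f)·deg(g), as expected for curves with no common component (the affine F_7-count falls short of the bound because intersections may lie at infinity, over extension fields, or carry multiplicity).


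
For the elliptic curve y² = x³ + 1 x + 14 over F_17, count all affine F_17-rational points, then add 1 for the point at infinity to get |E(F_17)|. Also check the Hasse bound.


Affine points = {(1, 4), (1, 13), (5, 5), (5, 12), (6, 7), (6, 10), (9, 2), (9, 15), (10, 2), (10, 15), (11, 8), (11, 9), (14, 1), (14, 16), (15, 2), (15, 15)}; affine count = 16; |E(F_17)| = 17.

Discriminant check: Δ ∝ 4a³ + 27b² = 4·1³ + 27·14² = 4·1 + 27·196 ≡ 9 (mod 17). Nonzero ⇒ E is nonsingular.
For each x ∈ F_17, compute rhs = x³ + 1·x + 14 mod 17, then count y ∈ F_17 with y² ≡ rhs.
  x = 0: rhs = 14, matching y values: none (0 points).
  x = 1: rhs = 16, matching y values: 4, 13 (2 points).
  x = 2: rhs = 7, matching y values: none (0 points).
  x = 3: rhs = 10, matching y values: none (0 points).
  x = 4: rhs = 14, matching y values: none (0 points).
  x = 5: rhs = 8, matching y values: 5, 12 (2 points).
  x = 6: rhs = 15, matching y values: 7, 10 (2 points).
  x = 7: rhs = 7, matching y values: none (0 points).
  x = 8: rhs = 7, matching y values: none (0 points).
  x = 9: rhs = 4, matching y values: 2, 15 (2 points).
  x = 10: rhs = 4, matching y values: 2, 15 (2 points).
  x = 11: rhs = 13, matching y values: 8, 9 (2 points).
  x = 12: rhs = 3, matching y values: none (0 points).
  x = 13: rhs = 14, matching y values: none (0 points).
  x = 14: rhs = 1, matching y values: 1, 16 (2 points).
  x = 15: rhs = 4, matching y values: 2, 15 (2 points).
  x = 16: rhs = 12, matching y values: none (0 points).
Total affine count: 16.
Full point count |E(F_17)| = 16 + 1 = 17.
Hasse bound: |17 − (17+1)| = |-1| = 1 ≤ 2√17 ≈ 8.2462 ✓.


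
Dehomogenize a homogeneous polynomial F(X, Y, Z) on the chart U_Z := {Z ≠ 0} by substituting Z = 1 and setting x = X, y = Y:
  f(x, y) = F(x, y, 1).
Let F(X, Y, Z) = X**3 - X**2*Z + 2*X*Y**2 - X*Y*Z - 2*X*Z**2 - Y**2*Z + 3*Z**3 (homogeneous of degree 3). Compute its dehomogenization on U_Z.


f(x, y) = x**3 - x**2 + 2*x*y**2 - x*y - 2*x - y**2 + 3

On U_Z we set Z = 1. Each monomial c·X^i·Y^j·Z^k in F becomes c·x^i·y^j·1^k = c·x^i·y^j.
Substituting Z = 1: F(X, Y, 1) = x**3 - x**2 + 2*x*y**2 - x*y - 2*x - y**2 + 3.
Note: deg(f) ≤ deg(F) = 3; strict inequality happens when F is divisible by Z (lost terms).


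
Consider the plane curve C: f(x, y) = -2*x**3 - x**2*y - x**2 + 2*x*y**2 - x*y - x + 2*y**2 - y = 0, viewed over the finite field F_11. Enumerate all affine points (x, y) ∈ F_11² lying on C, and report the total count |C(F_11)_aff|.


Affine F_11-points: {(0, 0), (0, 6), (2, 0), (2, 3), (3, 0), (3, 3), (4, 3), (4, 9), (7, 2), (7, 5), (8, 4), (8, 8), (9, 2), (10, 2)}; count = 14.

For each of the 121 pairs (x, y) ∈ F_11², evaluate f(x, y) mod 11. Record the zeros.
  x = 0: [0↦0, 1↦1, 2↦6, 3↦4, 4↦6, 5↦1, 6↦0, 7↦3, 8↦10, 9↦10, 10↦3]  zeros at y ∈ {0, 6}
  x = 1: [0↦7, 1↦8, 2↦6, 3↦1, 4↦4, 5↦4, 6↦1, 7↦6, 8↦8, 9↦7, 10↦3]  zeros at y ∈ ∅
  x = 2: [0↦0, 1↦10, 2↦10, 3↦0, 4↦2, 5↦5, 6↦9, 7↦3, 8↦9, 9↦5, 10↦2]  zeros at y ∈ {0, 3}
  x = 3: [0↦0, 1↦6, 2↦6, 3↦0, 4↦10, 5↦3, 6↦1, 7↦4, 8↦1, 9↦3, 10↦10]  zeros at y ∈ {0, 3}
  x = 4: [0↦6, 1↦6, 2↦4, 3↦0, 4↦5, 5↦8, 6↦9, 7↦8, 8↦5, 9↦0, 10↦4]  zeros at y ∈ {3, 9}
  x = 5: [0↦6, 1↦9, 2↦3, 3↦10, 4↦8, 5↦8, 6↦10, 7↦3, 8↦9, 9↦6, 10↦5]  zeros at y ∈ ∅
  x = 6: [0↦10, 1↦3, 2↦2, 3↦7, 4↦7, 5↦2, 6↦3, 7↦10, 8↦1, 9↦9, 10↦1]  zeros at y ∈ ∅
  x = 7: [0↦6, 1↦9, 2↦0, 3↦1, 4↦1, 5↦0, 6↦9, 7↦6, 8↦2, 9↦8, 10↦2]  zeros at y ∈ {2, 5}
  x = 8: [0↦4, 1↦4, 2↦7, 3↦2, 4↦0, 5↦1, 6↦5, 7↦1, 8↦0, 9↦2, 10↦7]  zeros at y ∈ {4, 8}
  x = 9: [0↦3, 1↦9, 2↦0, 3↦9, 4↦3, 5↦4, 6↦1, 7↦5, 8↦5, 9↦1, 10↦4]  zeros at y ∈ {2}
  x = 10: [0↦2, 1↦1, 2↦0, 3↦10, 4↦9, 5↦8, 6↦7, 7↦6, 8↦5, 9↦4, 10↦3]  zeros at y ∈ {2}
Collecting zeros: affine points = {(0, 0), (0, 6), (2, 0), (2, 3), (3, 0), (3, 3), (4, 3), (4, 9), (7, 2), (7, 5), (8, 4), (8, 8), (9, 2), (10, 2)}.
Total count |C(F_11)_aff| = 14.
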